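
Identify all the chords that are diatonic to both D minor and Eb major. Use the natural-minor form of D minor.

Triads in D minor (natural minor): Dm (i), Edim (ii°), F (III), Gm (iv), Am (v), Bb (VI), C (VII).
Triads in Eb major: Eb (I), Fm (ii), Gm (iii), Ab (IV), Bb (V), Cm (vi), Ddim (vii°).
Shared triads with their functions: Gm (iv in D minor, iii in Eb major); Bb (VI in D minor, V in Eb major).

Gm, Bb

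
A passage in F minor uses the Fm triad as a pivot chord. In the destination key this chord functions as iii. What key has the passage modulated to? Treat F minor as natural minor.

Db major

The numeral iii denotes a minor triad on scale degree 3. With F on degree 3, the tonic of the new key is Db.
Degree 3 carries a minor triad in major keys, so the destination is Db major.
Check: the diatonic triads of Db major are Db (I), Ebm (ii), Fm (iii), Gb (IV), Ab (V), Bbm (vi), Cdim (vii°) — Fm is indeed iii.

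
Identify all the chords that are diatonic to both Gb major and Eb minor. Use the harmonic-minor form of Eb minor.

Abm, Cb, Ebm, Fdim

Triads in Gb major: Gb (I), Abm (ii), Bbm (iii), Cb (IV), Db (V), Ebm (vi), Fdim (vii°).
Triads in Eb minor (harmonic minor): Ebm (i), Fdim (ii°), Gbaug (III+), Abm (iv), Bb (V), Cb (VI), Ddim (vii°).
Shared triads with their functions: Abm (ii in Gb major, iv in Eb minor); Cb (IV in Gb major, VI in Eb minor); Ebm (vi in Gb major, i in Eb minor); Fdim (vii° in Gb major, ii° in Eb minor).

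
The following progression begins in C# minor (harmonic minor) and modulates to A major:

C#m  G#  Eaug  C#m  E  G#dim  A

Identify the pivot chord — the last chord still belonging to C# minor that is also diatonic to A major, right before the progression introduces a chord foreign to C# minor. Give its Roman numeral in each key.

C#m — i in C# minor, iii in A major

Chords diatonic to C# minor: C#m, D#dim, Eaug, F#m, G#, A, B#dim.
Reading the progression, the first chord not in that set is E, so the modulation leaves C# minor there.
The chord immediately before E is C#m, which is diatonic to both keys: i in C# minor and iii in A major.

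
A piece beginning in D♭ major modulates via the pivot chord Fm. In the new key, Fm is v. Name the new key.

B♭ minor

The numeral v denotes a minor triad on scale degree 5. With F on degree 5, the tonic of the new key is B♭.
Degree 5 carries a minor triad in natural-minor keys, so the destination is B♭ minor.
Check: the diatonic triads of B♭ minor (natural minor) are B♭m (i), Cdim (ii°), D♭ (III), E♭m (iv), Fm (v), G♭ (VI), A♭ (VII) — Fm is indeed v.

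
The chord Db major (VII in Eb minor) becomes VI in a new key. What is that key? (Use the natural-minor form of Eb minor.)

The numeral VI denotes a major triad on scale degree 6. With Db on degree 6, the tonic of the new key is F.
Degree 6 carries a major triad in minor keys, so the destination is F minor.
Check: the diatonic triads of F minor (natural minor) are Fm (i), Gdim (ii°), Ab (III), Bbm (iv), Cm (v), Db (VI), Eb (VII) — Db major is indeed VI.

F minor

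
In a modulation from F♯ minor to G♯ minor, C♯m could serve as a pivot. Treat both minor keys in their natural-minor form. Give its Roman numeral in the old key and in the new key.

The scale of F♯ minor (natural minor) is F♯ G♯ A B C♯ D E; C♯ is degree 5, and the triad built there (C♯-E-G♯) is minor, so it is v.
The scale of G♯ minor (natural minor) is G♯ A♯ B C♯ D♯ E F♯; C♯ is degree 4, and the triad built there (C♯-E-G♯) is minor, so it is iv.

v in F♯ minor; iv in G♯ minor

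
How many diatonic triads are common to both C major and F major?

Diatonic triads of C major: C (I), Dm (ii), Em (iii), F (IV), G (V), Am (vi), Bdim (vii°).
Diatonic triads of F major: F (I), Gm (ii), Am (iii), B♭ (IV), C (V), Dm (vi), Edim (vii°).
Matching root and quality in both lists: C, Dm, F, Am.
That gives 4 common triads.

4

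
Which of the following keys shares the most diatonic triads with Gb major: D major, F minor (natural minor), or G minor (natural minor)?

F minor

Triads of Gb major: Gb (I), Abm (ii), Bbm (iii), Cb (IV), Db (V), Ebm (vi), Fdim (vii°).
D major shares 0: none.
F minor (natural minor) shares 2: Bbm, Db.
G minor (natural minor) shares 0: none.
The most common triads (2) are shared with F minor.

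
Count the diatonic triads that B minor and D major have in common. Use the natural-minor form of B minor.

7

Diatonic triads of B minor (natural minor): B minor (i), C# diminished (ii°), D major (III), E minor (iv), F# minor (v), G major (VI), A major (VII).
Diatonic triads of D major: D major (I), E minor (ii), F# minor (iii), G major (IV), A major (V), B minor (vi), C# diminished (vii°).
Matching root and quality in both lists: B minor, C# diminished, D major, E minor, F# minor, G major, A major.
That gives 7 common triads.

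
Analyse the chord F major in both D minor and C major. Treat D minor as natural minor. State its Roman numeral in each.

The scale of D minor (natural minor) is D E F G A Bb C; F is degree 3, and the triad built there (F-A-C) is major, so it is III.
The scale of C major is C D E F G A B; F is degree 4, and the triad built there (F-A-C) is major, so it is IV.

III in D minor; IV in C major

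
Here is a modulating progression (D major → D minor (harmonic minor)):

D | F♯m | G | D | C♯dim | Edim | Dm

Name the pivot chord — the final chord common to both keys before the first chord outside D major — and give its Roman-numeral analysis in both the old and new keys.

C♯dim — vii° in D major, vii° in D minor

Chords diatonic to D major: D, Em, F♯m, G, A, Bm, C♯dim.
Reading the progression, the first chord not in that set is Edim, so the modulation leaves D major there.
The chord immediately before Edim is C♯dim, which is diatonic to both keys: vii° in D major and vii° in D minor.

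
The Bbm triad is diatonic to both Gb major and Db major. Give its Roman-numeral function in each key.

The scale of Gb major is Gb Ab Bb Cb Db Eb F; Bb is degree 3, and the triad built there (Bb-Db-F) is minor, so it is iii.
The scale of Db major is Db Eb F Gb Ab Bb C; Bb is degree 6, and the triad built there (Bb-Db-F) is minor, so it is vi.

iii in Gb major; vi in Db major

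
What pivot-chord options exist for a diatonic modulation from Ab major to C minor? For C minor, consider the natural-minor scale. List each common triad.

Triads in Ab major: Ab (I), Bbm (ii), Cm (iii), Db (IV), Eb (V), Fm (vi), Gdim (vii°).
Triads in C minor (natural minor): Cm (i), Ddim (ii°), Eb (III), Fm (iv), Gm (v), Ab (VI), Bb (VII).
Shared triads with their functions: Ab (I in Ab major, VI in C minor); Cm (iii in Ab major, i in C minor); Eb (V in Ab major, III in C minor); Fm (vi in Ab major, iv in C minor).

Ab, Cm, Eb, Fm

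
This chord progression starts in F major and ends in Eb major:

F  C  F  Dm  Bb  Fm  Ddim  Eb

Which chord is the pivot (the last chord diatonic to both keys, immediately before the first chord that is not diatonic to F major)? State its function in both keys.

Chords diatonic to F major: F, Gm, Am, Bb, C, Dm, Edim.
Reading the progression, the first chord not in that set is Fm, so the modulation leaves F major there.
The chord immediately before Fm is Bb, which is diatonic to both keys: IV in F major and V in Eb major.

Bb — IV in F major, V in Eb major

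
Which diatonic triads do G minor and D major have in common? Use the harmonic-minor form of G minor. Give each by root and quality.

D

Triads in G minor (harmonic minor): G minor (i), A diminished (ii°), Bb augmented (III+), C minor (iv), D major (V), Eb major (VI), F# diminished (vii°).
Triads in D major: D major (I), E minor (ii), F# minor (iii), G major (IV), A major (V), B minor (vi), C# diminished (vii°).
Shared triads with their functions: D major (V in G minor, I in D major).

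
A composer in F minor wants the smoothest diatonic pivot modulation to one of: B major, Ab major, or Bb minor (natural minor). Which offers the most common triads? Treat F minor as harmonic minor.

Triads of F minor (harmonic minor): F minor (i), G diminished (ii°), Ab augmented (III+), Bb minor (iv), C major (V), Db major (VI), E diminished (vii°).
B major shares 0: none.
Ab major shares 4: Fm, Gdim, Bbm, Db.
Bb minor (natural minor) shares 3: Fm, Bbm, Db.
The most common triads (4) are shared with Ab major.

Ab major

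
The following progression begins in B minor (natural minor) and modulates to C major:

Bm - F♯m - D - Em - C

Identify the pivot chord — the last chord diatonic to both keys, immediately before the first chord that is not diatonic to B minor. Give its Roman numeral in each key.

Em — iv in B minor, iii in C major

Chords diatonic to B minor: Bm, C♯dim, D, Em, F♯m, G, A.
Reading the progression, the first chord not in that set is C, so the modulation leaves B minor there.
The chord immediately before C is Em, which is diatonic to both keys: iv in B minor and iii in C major.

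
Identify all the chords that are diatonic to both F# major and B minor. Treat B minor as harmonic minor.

F#

Triads in F# major: F# (I), G#m (ii), A#m (iii), B (IV), C# (V), D#m (vi), E#dim (vii°).
Triads in B minor (harmonic minor): Bm (i), C#dim (ii°), Daug (III+), Em (iv), F# (V), G (VI), A#dim (vii°).
Shared triads with their functions: F# (I in F# major, V in B minor).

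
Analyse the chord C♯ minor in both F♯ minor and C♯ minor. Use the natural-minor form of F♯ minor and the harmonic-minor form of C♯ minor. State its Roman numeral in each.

v in F♯ minor; i in C♯ minor

The scale of F♯ minor (natural minor) is F♯ G♯ A B C♯ D E; C♯ is degree 5, and the triad built there (C♯-E-G♯) is minor, so it is v.
The scale of C♯ minor (harmonic minor) is C♯ D♯ E F♯ G♯ A B♯; C♯ is degree 1, and the triad built there (C♯-E-G♯) is minor, so it is i.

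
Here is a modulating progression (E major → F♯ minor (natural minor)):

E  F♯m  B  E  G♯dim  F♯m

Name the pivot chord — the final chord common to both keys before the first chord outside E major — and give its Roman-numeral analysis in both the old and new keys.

Chords diatonic to E major: E, F♯m, G♯m, A, B, C♯m, D♯dim.
Reading the progression, the first chord not in that set is G♯dim, so the modulation leaves E major there.
The chord immediately before G♯dim is E, which is diatonic to both keys: I in E major and VII in F♯ minor.

E — I in E major, VII in F♯ minor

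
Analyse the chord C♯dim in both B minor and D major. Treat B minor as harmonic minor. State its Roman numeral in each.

ii° in B minor; vii° in D major

The scale of B minor (harmonic minor) is B C♯ D E F♯ G A♯; C♯ is degree 2, and the triad built there (C♯-E-G) is diminished, so it is ii°.
The scale of D major is D E F♯ G A B C♯; C♯ is degree 7, and the triad built there (C♯-E-G) is diminished, so it is vii°.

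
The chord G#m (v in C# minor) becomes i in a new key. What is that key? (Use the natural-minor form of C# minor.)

G# minor

The numeral i denotes a minor triad on scale degree 1. With G# on degree 1, the tonic of the new key is G#.
Degree 1 carries a minor triad in minor keys, so the destination is G# minor.
Check: the diatonic triads of G# minor (natural minor) are G#m (i), A#dim (ii°), B (III), C#m (iv), D#m (v), E (VI), F# (VII) — G#m is indeed i.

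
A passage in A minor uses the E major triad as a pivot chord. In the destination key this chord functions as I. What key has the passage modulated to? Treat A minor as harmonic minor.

E major

The numeral I denotes a major triad on scale degree 1. With E on degree 1, the tonic of the new key is E.
Degree 1 carries a major triad in major keys, so the destination is E major.
Check: the diatonic triads of E major are E (I), F#m (ii), G#m (iii), A (IV), B (V), C#m (vi), D#dim (vii°) — E major is indeed I.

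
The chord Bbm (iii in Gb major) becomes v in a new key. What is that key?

Eb minor

The numeral v denotes a minor triad on scale degree 5. With Bb on degree 5, the tonic of the new key is Eb.
Degree 5 carries a minor triad in natural-minor keys, so the destination is Eb minor.
Check: the diatonic triads of Eb minor (natural minor) are Ebm (i), Fdim (ii°), Gb (III), Abm (iv), Bbm (v), Cb (VI), Db (VII) — Bbm is indeed v.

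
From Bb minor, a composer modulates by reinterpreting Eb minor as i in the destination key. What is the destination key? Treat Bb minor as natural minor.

Eb minor

The numeral i denotes a minor triad on scale degree 1. With Eb on degree 1, the tonic of the new key is Eb.
Degree 1 carries a minor triad in minor keys, so the destination is Eb minor.
Check: the diatonic triads of Eb minor (natural minor) are Ebm (i), Fdim (ii°), Gb (III), Abm (iv), Bbm (v), Cb (VI), Db (VII) — Eb minor is indeed i.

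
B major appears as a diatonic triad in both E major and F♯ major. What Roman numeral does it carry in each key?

The scale of E major is E F♯ G♯ A B C♯ D♯; B is degree 5, and the triad built there (B-D♯-F♯) is major, so it is V.
The scale of F♯ major is F♯ G♯ A♯ B C♯ D♯ E♯; B is degree 4, and the triad built there (B-D♯-F♯) is major, so it is IV.

V in E major; IV in F♯ major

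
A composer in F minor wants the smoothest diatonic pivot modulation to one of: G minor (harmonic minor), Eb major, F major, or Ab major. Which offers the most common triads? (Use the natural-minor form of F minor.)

Triads of F minor (natural minor): Fm (i), Gdim (ii°), Ab (III), Bbm (iv), Cm (v), Db (VI), Eb (VII).
G minor (harmonic minor) shares 2: Cm, Eb.
Eb major shares 4: Fm, Ab, Cm, Eb.
F major shares 0: none.
Ab major shares 7: Fm, Gdim, Ab, Bbm, Cm, Db, Eb.
The most common triads (7) are shared with Ab major.

Ab major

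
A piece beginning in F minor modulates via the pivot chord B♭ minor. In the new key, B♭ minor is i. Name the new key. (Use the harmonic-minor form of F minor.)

The numeral i denotes a minor triad on scale degree 1. With B♭ on degree 1, the tonic of the new key is B♭.
Degree 1 carries a minor triad in minor keys, so the destination is B♭ minor.
Check: the diatonic triads of B♭ minor (natural minor) are B♭m (i), Cdim (ii°), D♭ (III), E♭m (iv), Fm (v), G♭ (VI), A♭ (VII) — B♭ minor is indeed i.

B♭ minor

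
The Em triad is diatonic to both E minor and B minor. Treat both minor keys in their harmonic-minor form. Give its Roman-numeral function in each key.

The scale of E minor (harmonic minor) is E F# G A B C D#; E is degree 1, and the triad built there (E-G-B) is minor, so it is i.
The scale of B minor (harmonic minor) is B C# D E F# G A#; E is degree 4, and the triad built there (E-G-B) is minor, so it is iv.

i in E minor; iv in B minor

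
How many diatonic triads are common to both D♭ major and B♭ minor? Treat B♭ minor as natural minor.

7

Diatonic triads of D♭ major: D♭ major (I), E♭ minor (ii), F minor (iii), G♭ major (IV), A♭ major (V), B♭ minor (vi), C diminished (vii°).
Diatonic triads of B♭ minor (natural minor): B♭ minor (i), C diminished (ii°), D♭ major (III), E♭ minor (iv), F minor (v), G♭ major (VI), A♭ major (VII).
Matching root and quality in both lists: D♭ major, E♭ minor, F minor, G♭ major, A♭ major, B♭ minor, C diminished.
That gives 7 common triads.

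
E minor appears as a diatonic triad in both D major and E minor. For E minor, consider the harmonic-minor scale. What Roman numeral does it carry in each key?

ii in D major; i in E minor

The scale of D major is D E F# G A B C#; E is degree 2, and the triad built there (E-G-B) is minor, so it is ii.
The scale of E minor (harmonic minor) is E F# G A B C D#; E is degree 1, and the triad built there (E-G-B) is minor, so it is i.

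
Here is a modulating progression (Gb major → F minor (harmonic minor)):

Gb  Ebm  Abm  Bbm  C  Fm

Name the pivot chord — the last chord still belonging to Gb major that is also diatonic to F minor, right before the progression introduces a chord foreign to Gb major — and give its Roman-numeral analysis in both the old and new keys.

Bbm — iii in Gb major, iv in F minor

Chords diatonic to Gb major: Gb, Abm, Bbm, Cb, Db, Ebm, Fdim.
Reading the progression, the first chord not in that set is C, so the modulation leaves Gb major there.
The chord immediately before C is Bbm, which is diatonic to both keys: iii in Gb major and iv in F minor.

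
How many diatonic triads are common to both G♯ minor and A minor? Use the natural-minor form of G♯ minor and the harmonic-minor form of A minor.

1

Diatonic triads of G♯ minor (natural minor): G♯m (i), A♯dim (ii°), B (III), C♯m (iv), D♯m (v), E (VI), F♯ (VII).
Diatonic triads of A minor (harmonic minor): Am (i), Bdim (ii°), Caug (III+), Dm (iv), E (V), F (VI), G♯dim (vii°).
Matching root and quality in both lists: E.
That gives 1 common triad.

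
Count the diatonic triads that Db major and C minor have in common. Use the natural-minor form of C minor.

2

Diatonic triads of Db major: Db (I), Ebm (ii), Fm (iii), Gb (IV), Ab (V), Bbm (vi), Cdim (vii°).
Diatonic triads of C minor (natural minor): Cm (i), Ddim (ii°), Eb (III), Fm (iv), Gm (v), Ab (VI), Bb (VII).
Matching root and quality in both lists: Fm, Ab.
That gives 2 common triads.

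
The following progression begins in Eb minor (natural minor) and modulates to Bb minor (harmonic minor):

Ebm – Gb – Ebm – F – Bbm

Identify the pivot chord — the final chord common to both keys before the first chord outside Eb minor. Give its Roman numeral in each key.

Chords diatonic to Eb minor: Ebm, Fdim, Gb, Abm, Bbm, Cb, Db.
Reading the progression, the first chord not in that set is F, so the modulation leaves Eb minor there.
The chord immediately before F is Ebm, which is diatonic to both keys: i in Eb minor and iv in Bb minor.

Ebm — i in Eb minor, iv in Bb minor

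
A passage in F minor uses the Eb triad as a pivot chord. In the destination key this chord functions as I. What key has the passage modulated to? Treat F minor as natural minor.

Eb major

The numeral I denotes a major triad on scale degree 1. With Eb on degree 1, the tonic of the new key is Eb.
Degree 1 carries a major triad in major keys, so the destination is Eb major.
Check: the diatonic triads of Eb major are Eb (I), Fm (ii), Gm (iii), Ab (IV), Bb (V), Cm (vi), Ddim (vii°) — Eb is indeed I.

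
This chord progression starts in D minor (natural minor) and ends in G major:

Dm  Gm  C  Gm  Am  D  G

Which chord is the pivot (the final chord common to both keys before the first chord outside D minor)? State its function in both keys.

Am — v in D minor, ii in G major

Chords diatonic to D minor: Dm, Edim, F, Gm, Am, Bb, C.
Reading the progression, the first chord not in that set is D, so the modulation leaves D minor there.
The chord immediately before D is Am, which is diatonic to both keys: v in D minor and ii in G major.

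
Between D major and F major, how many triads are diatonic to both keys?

Diatonic triads of D major: D (I), Em (ii), F#m (iii), G (IV), A (V), Bm (vi), C#dim (vii°).
Diatonic triads of F major: F (I), Gm (ii), Am (iii), Bb (IV), C (V), Dm (vi), Edim (vii°).
No triad has the same root and quality in both keys.

0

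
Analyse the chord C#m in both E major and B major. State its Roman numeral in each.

vi in E major; ii in B major

The scale of E major is E F# G# A B C# D#; C# is degree 6, and the triad built there (C#-E-G#) is minor, so it is vi.
The scale of B major is B C# D# E F# G# A#; C# is degree 2, and the triad built there (C#-E-G#) is minor, so it is ii.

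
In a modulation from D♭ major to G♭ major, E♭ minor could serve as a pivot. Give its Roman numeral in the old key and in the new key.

ii in D♭ major; vi in G♭ major

The scale of D♭ major is D♭ E♭ F G♭ A♭ B♭ C; E♭ is degree 2, and the triad built there (E♭-G♭-B♭) is minor, so it is ii.
The scale of G♭ major is G♭ A♭ B♭ C♭ D♭ E♭ F; E♭ is degree 6, and the triad built there (E♭-G♭-B♭) is minor, so it is vi.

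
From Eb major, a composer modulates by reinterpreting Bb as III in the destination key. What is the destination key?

The numeral III denotes a major triad on scale degree 3. With Bb on degree 3, the tonic of the new key is G.
Degree 3 carries a major triad in natural-minor keys, so the destination is G minor.
Check: the diatonic triads of G minor (natural minor) are Gm (i), Adim (ii°), Bb (III), Cm (iv), Dm (v), Eb (VI), F (VII) — Bb is indeed III.

G minor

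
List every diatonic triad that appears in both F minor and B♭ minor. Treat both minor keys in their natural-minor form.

Triads in F minor (natural minor): Fm (i), Gdim (ii°), A♭ (III), B♭m (iv), Cm (v), D♭ (VI), E♭ (VII).
Triads in B♭ minor (natural minor): B♭m (i), Cdim (ii°), D♭ (III), E♭m (iv), Fm (v), G♭ (VI), A♭ (VII).
Shared triads with their functions: Fm (i in F minor, v in B♭ minor); A♭ (III in F minor, VII in B♭ minor); B♭m (iv in F minor, i in B♭ minor); D♭ (VI in F minor, III in B♭ minor).

Fm, A♭, B♭m, D♭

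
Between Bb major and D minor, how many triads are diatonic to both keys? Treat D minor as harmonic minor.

Diatonic triads of Bb major: Bb major (I), C minor (ii), D minor (iii), Eb major (IV), F major (V), G minor (vi), A diminished (vii°).
Diatonic triads of D minor (harmonic minor): D minor (i), E diminished (ii°), F augmented (III+), G minor (iv), A major (V), Bb major (VI), C# diminished (vii°).
Matching root and quality in both lists: Bb major, D minor, G minor.
That gives 3 common triads.

3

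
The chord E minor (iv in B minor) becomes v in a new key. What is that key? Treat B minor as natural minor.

A minor

The numeral v denotes a minor triad on scale degree 5. With E on degree 5, the tonic of the new key is A.
Degree 5 carries a minor triad in natural-minor keys, so the destination is A minor.
Check: the diatonic triads of A minor (natural minor) are Am (i), Bdim (ii°), C (III), Dm (iv), Em (v), F (VI), G (VII) — E minor is indeed v.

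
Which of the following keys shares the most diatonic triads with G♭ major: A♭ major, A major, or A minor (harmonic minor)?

A♭ major

Triads of G♭ major: G♭ (I), A♭m (ii), B♭m (iii), C♭ (IV), D♭ (V), E♭m (vi), Fdim (vii°).
A♭ major shares 2: B♭m, D♭.
A major shares 0: none.
A minor (harmonic minor) shares 0: none.
The most common triads (2) are shared with A♭ major.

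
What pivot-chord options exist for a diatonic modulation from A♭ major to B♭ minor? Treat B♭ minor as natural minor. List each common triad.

A♭, B♭m, D♭, Fm

Triads in A♭ major: A♭ (I), B♭m (ii), Cm (iii), D♭ (IV), E♭ (V), Fm (vi), Gdim (vii°).
Triads in B♭ minor (natural minor): B♭m (i), Cdim (ii°), D♭ (III), E♭m (iv), Fm (v), G♭ (VI), A♭ (VII).
Shared triads with their functions: A♭ (I in A♭ major, VII in B♭ minor); B♭m (ii in A♭ major, i in B♭ minor); D♭ (IV in A♭ major, III in B♭ minor); Fm (vi in A♭ major, v in B♭ minor).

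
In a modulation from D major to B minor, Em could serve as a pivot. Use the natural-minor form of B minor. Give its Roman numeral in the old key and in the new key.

ii in D major; iv in B minor

The scale of D major is D E F# G A B C#; E is degree 2, and the triad built there (E-G-B) is minor, so it is ii.
The scale of B minor (natural minor) is B C# D E F# G A; E is degree 4, and the triad built there (E-G-B) is minor, so it is iv.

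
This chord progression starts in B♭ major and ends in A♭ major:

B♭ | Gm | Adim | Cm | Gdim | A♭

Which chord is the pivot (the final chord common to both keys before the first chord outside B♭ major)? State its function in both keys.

Chords diatonic to B♭ major: B♭, Cm, Dm, E♭, F, Gm, Adim.
Reading the progression, the first chord not in that set is Gdim, so the modulation leaves B♭ major there.
The chord immediately before Gdim is Cm, which is diatonic to both keys: ii in B♭ major and iii in A♭ major.

Cm — ii in B♭ major, iii in A♭ major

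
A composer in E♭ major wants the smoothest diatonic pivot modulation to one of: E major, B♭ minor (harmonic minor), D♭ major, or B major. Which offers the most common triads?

Triads of E♭ major: E♭ (I), Fm (ii), Gm (iii), A♭ (IV), B♭ (V), Cm (vi), Ddim (vii°).
E major shares 0: none.
B♭ minor (harmonic minor) shares 0: none.
D♭ major shares 2: Fm, A♭.
B major shares 0: none.
The most common triads (2) are shared with D♭ major.

D♭ major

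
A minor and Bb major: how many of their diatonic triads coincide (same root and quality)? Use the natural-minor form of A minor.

Diatonic triads of A minor (natural minor): Am (i), Bdim (ii°), C (III), Dm (iv), Em (v), F (VI), G (VII).
Diatonic triads of Bb major: Bb (I), Cm (ii), Dm (iii), Eb (IV), F (V), Gm (vi), Adim (vii°).
Matching root and quality in both lists: Dm, F.
That gives 2 common triads.

2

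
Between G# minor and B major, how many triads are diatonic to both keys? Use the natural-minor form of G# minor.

Diatonic triads of G# minor (natural minor): G# minor (i), A# diminished (ii°), B major (III), C# minor (iv), D# minor (v), E major (VI), F# major (VII).
Diatonic triads of B major: B major (I), C# minor (ii), D# minor (iii), E major (IV), F# major (V), G# minor (vi), A# diminished (vii°).
Matching root and quality in both lists: G# minor, A# diminished, B major, C# minor, D# minor, E major, F# major.
That gives 7 common triads.

7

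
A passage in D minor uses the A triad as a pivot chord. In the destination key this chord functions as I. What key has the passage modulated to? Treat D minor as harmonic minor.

A major

The numeral I denotes a major triad on scale degree 1. With A on degree 1, the tonic of the new key is A.
Degree 1 carries a major triad in major keys, so the destination is A major.
Check: the diatonic triads of A major are A (I), Bm (ii), C#m (iii), D (IV), E (V), F#m (vi), G#dim (vii°) — A is indeed I.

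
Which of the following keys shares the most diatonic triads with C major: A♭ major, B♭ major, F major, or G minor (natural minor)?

F major

Triads of C major: C (I), Dm (ii), Em (iii), F (IV), G (V), Am (vi), Bdim (vii°).
A♭ major shares 0: none.
B♭ major shares 2: Dm, F.
F major shares 4: C, Dm, F, Am.
G minor (natural minor) shares 2: Dm, F.
The most common triads (4) are shared with F major.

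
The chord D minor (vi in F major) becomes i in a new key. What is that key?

The numeral i denotes a minor triad on scale degree 1. With D on degree 1, the tonic of the new key is D.
Degree 1 carries a minor triad in minor keys, so the destination is D minor.
Check: the diatonic triads of D minor (natural minor) are Dm (i), Edim (ii°), F (III), Gm (iv), Am (v), B♭ (VI), C (VII) — D minor is indeed i.

D minor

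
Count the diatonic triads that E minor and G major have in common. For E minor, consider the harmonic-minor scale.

4

Diatonic triads of E minor (harmonic minor): E minor (i), F# diminished (ii°), G augmented (III+), A minor (iv), B major (V), C major (VI), D# diminished (vii°).
Diatonic triads of G major: G major (I), A minor (ii), B minor (iii), C major (IV), D major (V), E minor (vi), F# diminished (vii°).
Matching root and quality in both lists: E minor, F# diminished, A minor, C major.
That gives 4 common triads.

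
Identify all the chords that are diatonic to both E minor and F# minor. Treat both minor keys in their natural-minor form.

Triads in E minor (natural minor): Em (i), F#dim (ii°), G (III), Am (iv), Bm (v), C (VI), D (VII).
Triads in F# minor (natural minor): F#m (i), G#dim (ii°), A (III), Bm (iv), C#m (v), D (VI), E (VII).
Shared triads with their functions: Bm (v in E minor, iv in F# minor); D (VII in E minor, VI in F# minor).

Bm, D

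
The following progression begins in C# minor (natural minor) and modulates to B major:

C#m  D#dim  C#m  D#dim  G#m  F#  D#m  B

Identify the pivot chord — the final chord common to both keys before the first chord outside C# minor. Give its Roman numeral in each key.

Chords diatonic to C# minor: C#m, D#dim, E, F#m, G#m, A, B.
Reading the progression, the first chord not in that set is F#, so the modulation leaves C# minor there.
The chord immediately before F# is G#m, which is diatonic to both keys: v in C# minor and vi in B major.

G#m — v in C# minor, vi in B major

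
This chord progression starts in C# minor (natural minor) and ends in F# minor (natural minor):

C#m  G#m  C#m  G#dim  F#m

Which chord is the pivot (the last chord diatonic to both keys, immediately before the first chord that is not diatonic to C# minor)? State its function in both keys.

C#m — i in C# minor, v in F# minor

Chords diatonic to C# minor: C#m, D#dim, E, F#m, G#m, A, B.
Reading the progression, the first chord not in that set is G#dim, so the modulation leaves C# minor there.
The chord immediately before G#dim is C#m, which is diatonic to both keys: i in C# minor and v in F# minor.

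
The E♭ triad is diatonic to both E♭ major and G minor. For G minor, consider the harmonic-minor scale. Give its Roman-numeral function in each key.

The scale of E♭ major is E♭ F G A♭ B♭ C D; E♭ is degree 1, and the triad built there (E♭-G-B♭) is major, so it is I.
The scale of G minor (harmonic minor) is G A B♭ C D E♭ F♯; E♭ is degree 6, and the triad built there (E♭-G-B♭) is major, so it is VI.

I in E♭ major; VI in G minor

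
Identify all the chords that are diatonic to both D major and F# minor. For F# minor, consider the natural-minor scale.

D, F#m, A, Bm

Triads in D major: D major (I), E minor (ii), F# minor (iii), G major (IV), A major (V), B minor (vi), C# diminished (vii°).
Triads in F# minor (natural minor): F# minor (i), G# diminished (ii°), A major (III), B minor (iv), C# minor (v), D major (VI), E major (VII).
Shared triads with their functions: D major (I in D major, VI in F# minor); F# minor (iii in D major, i in F# minor); A major (V in D major, III in F# minor); B minor (vi in D major, iv in F# minor).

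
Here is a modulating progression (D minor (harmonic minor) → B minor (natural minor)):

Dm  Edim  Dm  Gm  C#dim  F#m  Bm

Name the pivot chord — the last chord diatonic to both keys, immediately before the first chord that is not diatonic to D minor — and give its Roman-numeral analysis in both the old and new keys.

Chords diatonic to D minor: Dm, Edim, Faug, Gm, A, Bb, C#dim.
Reading the progression, the first chord not in that set is F#m, so the modulation leaves D minor there.
The chord immediately before F#m is C#dim, which is diatonic to both keys: vii° in D minor and ii° in B minor.

C#dim — vii° in D minor, ii° in B minor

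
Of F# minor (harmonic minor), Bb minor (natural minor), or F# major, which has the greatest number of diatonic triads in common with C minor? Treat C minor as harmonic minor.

Triads of C minor (harmonic minor): C minor (i), D diminished (ii°), Eb augmented (III+), F minor (iv), G major (V), Ab major (VI), B diminished (vii°).
F# minor (harmonic minor) shares 0: none.
Bb minor (natural minor) shares 2: Fm, Ab.
F# major shares 0: none.
The most common triads (2) are shared with Bb minor.

Bb minor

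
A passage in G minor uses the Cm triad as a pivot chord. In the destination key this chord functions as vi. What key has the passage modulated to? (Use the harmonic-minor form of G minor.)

The numeral vi denotes a minor triad on scale degree 6. With C on degree 6, the tonic of the new key is Eb.
Degree 6 carries a minor triad in major keys, so the destination is Eb major.
Check: the diatonic triads of Eb major are Eb (I), Fm (ii), Gm (iii), Ab (IV), Bb (V), Cm (vi), Ddim (vii°) — Cm is indeed vi.

Eb major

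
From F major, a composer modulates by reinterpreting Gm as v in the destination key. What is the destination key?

The numeral v denotes a minor triad on scale degree 5. With G on degree 5, the tonic of the new key is C.
Degree 5 carries a minor triad in natural-minor keys, so the destination is C minor.
Check: the diatonic triads of C minor (natural minor) are Cm (i), Ddim (ii°), Eb (III), Fm (iv), Gm (v), Ab (VI), Bb (VII) — Gm is indeed v.

C minor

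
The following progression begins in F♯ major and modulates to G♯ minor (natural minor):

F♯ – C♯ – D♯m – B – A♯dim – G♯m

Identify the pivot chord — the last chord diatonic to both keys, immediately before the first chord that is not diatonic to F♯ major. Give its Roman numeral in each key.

Chords diatonic to F♯ major: F♯, G♯m, A♯m, B, C♯, D♯m, E♯dim.
Reading the progression, the first chord not in that set is A♯dim, so the modulation leaves F♯ major there.
The chord immediately before A♯dim is B, which is diatonic to both keys: IV in F♯ major and III in G♯ minor.

B — IV in F♯ major, III in G♯ minor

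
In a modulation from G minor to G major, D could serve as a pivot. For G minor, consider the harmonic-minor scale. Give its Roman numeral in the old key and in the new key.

V in G minor; V in G major

The scale of G minor (harmonic minor) is G A Bb C D Eb F#; D is degree 5, and the triad built there (D-F#-A) is major, so it is V.
The scale of G major is G A B C D E F#; D is degree 5, and the triad built there (D-F#-A) is major, so it is V.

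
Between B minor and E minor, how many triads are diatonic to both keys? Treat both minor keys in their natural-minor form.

4

Diatonic triads of B minor (natural minor): Bm (i), C#dim (ii°), D (III), Em (iv), F#m (v), G (VI), A (VII).
Diatonic triads of E minor (natural minor): Em (i), F#dim (ii°), G (III), Am (iv), Bm (v), C (VI), D (VII).
Matching root and quality in both lists: Bm, D, Em, G.
That gives 4 common triads.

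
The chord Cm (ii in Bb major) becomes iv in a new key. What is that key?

G minor

The numeral iv denotes a minor triad on scale degree 4. With C on degree 4, the tonic of the new key is G.
Degree 4 carries a minor triad in minor keys, so the destination is G minor.
Check: the diatonic triads of G minor (natural minor) are Gm (i), Adim (ii°), Bb (III), Cm (iv), Dm (v), Eb (VI), F (VII) — Cm is indeed iv.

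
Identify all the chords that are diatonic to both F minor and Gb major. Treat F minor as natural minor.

Bbm, Db

Triads in F minor (natural minor): Fm (i), Gdim (ii°), Ab (III), Bbm (iv), Cm (v), Db (VI), Eb (VII).
Triads in Gb major: Gb (I), Abm (ii), Bbm (iii), Cb (IV), Db (V), Ebm (vi), Fdim (vii°).
Shared triads with their functions: Bbm (iv in F minor, iii in Gb major); Db (VI in F minor, V in Gb major).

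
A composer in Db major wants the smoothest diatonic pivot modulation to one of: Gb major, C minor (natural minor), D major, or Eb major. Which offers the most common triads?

Gb major

Triads of Db major: Db (I), Ebm (ii), Fm (iii), Gb (IV), Ab (V), Bbm (vi), Cdim (vii°).
Gb major shares 4: Db, Ebm, Gb, Bbm.
C minor (natural minor) shares 2: Fm, Ab.
D major shares 0: none.
Eb major shares 2: Fm, Ab.
The most common triads (4) are shared with Gb major.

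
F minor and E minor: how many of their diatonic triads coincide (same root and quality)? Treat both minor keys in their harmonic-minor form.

1

Diatonic triads of F minor (harmonic minor): F minor (i), G diminished (ii°), Ab augmented (III+), Bb minor (iv), C major (V), Db major (VI), E diminished (vii°).
Diatonic triads of E minor (harmonic minor): E minor (i), F# diminished (ii°), G augmented (III+), A minor (iv), B major (V), C major (VI), D# diminished (vii°).
Matching root and quality in both lists: C major.
That gives 1 common triad.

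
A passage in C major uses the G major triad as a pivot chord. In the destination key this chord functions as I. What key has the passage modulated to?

G major

The numeral I denotes a major triad on scale degree 1. With G on degree 1, the tonic of the new key is G.
Degree 1 carries a major triad in major keys, so the destination is G major.
Check: the diatonic triads of G major are G (I), Am (ii), Bm (iii), C (IV), D (V), Em (vi), F♯dim (vii°) — G major is indeed I.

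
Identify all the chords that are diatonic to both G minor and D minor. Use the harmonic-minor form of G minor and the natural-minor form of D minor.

Gm

Triads in G minor (harmonic minor): Gm (i), Adim (ii°), B♭aug (III+), Cm (iv), D (V), E♭ (VI), F♯dim (vii°).
Triads in D minor (natural minor): Dm (i), Edim (ii°), F (III), Gm (iv), Am (v), B♭ (VI), C (VII).
Shared triads with their functions: Gm (i in G minor, iv in D minor).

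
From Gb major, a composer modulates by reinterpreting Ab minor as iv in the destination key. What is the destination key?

The numeral iv denotes a minor triad on scale degree 4. With Ab on degree 4, the tonic of the new key is Eb.
Degree 4 carries a minor triad in minor keys, so the destination is Eb minor.
Check: the diatonic triads of Eb minor (natural minor) are Ebm (i), Fdim (ii°), Gb (III), Abm (iv), Bbm (v), Cb (VI), Db (VII) — Ab minor is indeed iv.

Eb minor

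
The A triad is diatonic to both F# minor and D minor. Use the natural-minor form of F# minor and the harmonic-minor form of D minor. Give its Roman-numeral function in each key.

The scale of F# minor (natural minor) is F# G# A B C# D E; A is degree 3, and the triad built there (A-C#-E) is major, so it is III.
The scale of D minor (harmonic minor) is D E F G A Bb C#; A is degree 5, and the triad built there (A-C#-E) is major, so it is V.

III in F# minor; V in D minor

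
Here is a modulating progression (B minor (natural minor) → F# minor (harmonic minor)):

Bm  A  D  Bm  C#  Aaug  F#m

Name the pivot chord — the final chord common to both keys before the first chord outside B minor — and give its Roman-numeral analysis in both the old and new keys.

Chords diatonic to B minor: Bm, C#dim, D, Em, F#m, G, A.
Reading the progression, the first chord not in that set is C#, so the modulation leaves B minor there.
The chord immediately before C# is Bm, which is diatonic to both keys: i in B minor and iv in F# minor.

Bm — i in B minor, iv in F# minor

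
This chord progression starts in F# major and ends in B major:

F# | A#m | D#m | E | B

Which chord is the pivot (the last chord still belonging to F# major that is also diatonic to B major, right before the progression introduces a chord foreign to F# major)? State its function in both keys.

Chords diatonic to F# major: F#, G#m, A#m, B, C#, D#m, E#dim.
Reading the progression, the first chord not in that set is E, so the modulation leaves F# major there.
The chord immediately before E is D#m, which is diatonic to both keys: vi in F# major and iii in B major.

D#m — vi in F# major, iii in B major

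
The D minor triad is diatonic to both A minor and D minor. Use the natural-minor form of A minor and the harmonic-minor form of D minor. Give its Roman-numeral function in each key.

The scale of A minor (natural minor) is A B C D E F G; D is degree 4, and the triad built there (D-F-A) is minor, so it is iv.
The scale of D minor (harmonic minor) is D E F G A Bb C#; D is degree 1, and the triad built there (D-F-A) is minor, so it is i.

iv in A minor; i in D minor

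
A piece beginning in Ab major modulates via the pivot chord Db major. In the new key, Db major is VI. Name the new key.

The numeral VI denotes a major triad on scale degree 6. With Db on degree 6, the tonic of the new key is F.
Degree 6 carries a major triad in minor keys, so the destination is F minor.
Check: the diatonic triads of F minor (natural minor) are Fm (i), Gdim (ii°), Ab (III), Bbm (iv), Cm (v), Db (VI), Eb (VII) — Db major is indeed VI.

F minor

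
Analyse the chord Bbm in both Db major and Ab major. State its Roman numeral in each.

The scale of Db major is Db Eb F Gb Ab Bb C; Bb is degree 6, and the triad built there (Bb-Db-F) is minor, so it is vi.
The scale of Ab major is Ab Bb C Db Eb F G; Bb is degree 2, and the triad built there (Bb-Db-F) is minor, so it is ii.

vi in Db major; ii in Ab major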